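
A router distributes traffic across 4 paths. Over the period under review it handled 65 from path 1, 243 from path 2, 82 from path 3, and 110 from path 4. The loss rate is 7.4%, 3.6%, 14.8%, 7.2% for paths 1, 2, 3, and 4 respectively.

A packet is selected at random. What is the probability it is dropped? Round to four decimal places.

0.0672

Total: 65 + 243 + 82 + 110 = 500.
P(1) = 65/500 = 0.13. P(2) = 243/500 = 0.486. P(3) = 82/500 = 0.164. P(4) = 110/500 = 0.22.
By the law of total probability,
P(L) = P(L|1)·P(1) + P(L|2)·P(2) + P(L|3)·P(3) + P(L|4)·P(4)
      = 0.074·0.13 + 0.036·0.486 + 0.148·0.164 + 0.072·0.22
      = 0.00962 + 0.017496 + 0.024272 + 0.01584 = 0.067228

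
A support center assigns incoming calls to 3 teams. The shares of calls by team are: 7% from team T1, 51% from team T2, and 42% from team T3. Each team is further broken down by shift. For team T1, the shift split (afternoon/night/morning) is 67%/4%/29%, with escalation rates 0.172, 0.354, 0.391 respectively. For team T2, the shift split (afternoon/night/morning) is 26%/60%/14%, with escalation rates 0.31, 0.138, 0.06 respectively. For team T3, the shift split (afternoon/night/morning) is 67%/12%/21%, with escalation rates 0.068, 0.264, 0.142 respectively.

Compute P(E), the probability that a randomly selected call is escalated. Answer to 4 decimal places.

P(E|T1) = 0.67·0.172 + 0.04·0.354 + 0.29·0.391 = 0.11524 + 0.01416 + 0.11339 = 0.24279
P(E|T2) = 0.26·0.31 + 0.6·0.138 + 0.14·0.06 = 0.0806 + 0.0828 + 0.0084 = 0.1718
P(E|T3) = 0.67·0.068 + 0.12·0.264 + 0.21·0.142 = 0.04556 + 0.03168 + 0.02982 = 0.10706
By total probability over the outer partition,
P(E) = 0.07·0.24279 + 0.51·0.1718 + 0.42·0.10706
      = 0.0169953 + 0.087618 + 0.0449652 = 0.1495785

P(E) ≈ 0.1496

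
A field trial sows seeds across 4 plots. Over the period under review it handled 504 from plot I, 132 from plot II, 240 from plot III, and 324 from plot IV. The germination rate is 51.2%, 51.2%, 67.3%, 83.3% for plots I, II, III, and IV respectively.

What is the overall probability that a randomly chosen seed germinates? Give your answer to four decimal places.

Total: 504 + 132 + 240 + 324 = 1200.
P(I) = 504/1200 = 0.42. P(II) = 132/1200 = 0.11. P(III) = 240/1200 = 0.2. P(IV) = 324/1200 = 0.27.
P(G) = P(G|I)·P(I) + P(G|II)·P(II) + P(G|III)·P(III) + P(G|IV)·P(IV)
      = 0.512·0.42 + 0.512·0.11 + 0.673·0.2 + 0.833·0.27
      = 0.21504 + 0.05632 + 0.1346 + 0.22491 = 0.63087

0.6309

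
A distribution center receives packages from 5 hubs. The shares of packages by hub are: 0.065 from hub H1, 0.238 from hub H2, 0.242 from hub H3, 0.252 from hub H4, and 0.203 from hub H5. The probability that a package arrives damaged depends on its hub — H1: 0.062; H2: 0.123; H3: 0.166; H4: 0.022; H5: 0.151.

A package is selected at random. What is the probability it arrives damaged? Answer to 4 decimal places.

P(D) ≈ 0.1097

P(D) = P(D|H1)·P(H1) + P(D|H2)·P(H2) + P(D|H3)·P(H3) + P(D|H4)·P(H4) + P(D|H5)·P(H5)
      = 0.062·0.065 + 0.123·0.238 + 0.166·0.242 + 0.022·0.252 + 0.151·0.203
      = 0.00403 + 0.029274 + 0.040172 + 0.005544 + 0.030653 = 0.109673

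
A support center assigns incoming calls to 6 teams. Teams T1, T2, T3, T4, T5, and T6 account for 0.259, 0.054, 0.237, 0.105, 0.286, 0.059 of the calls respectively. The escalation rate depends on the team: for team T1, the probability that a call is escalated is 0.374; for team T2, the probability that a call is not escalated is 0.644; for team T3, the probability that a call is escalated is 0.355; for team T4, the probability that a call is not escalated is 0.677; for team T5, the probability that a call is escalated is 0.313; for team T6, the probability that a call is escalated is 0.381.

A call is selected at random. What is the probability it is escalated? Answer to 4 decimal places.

P(E|T2) = 1 − 0.644 = 0.356.
P(E|T4) = 1 − 0.677 = 0.323.
P(E) = P(E|T1)·P(T1) + P(E|T2)·P(T2) + P(E|T3)·P(T3) + P(E|T4)·P(T4) + P(E|T5)·P(T5) + P(E|T6)·P(T6)
      = 0.374·0.259 + 0.356·0.054 + 0.355·0.237 + 0.323·0.105 + 0.313·0.286 + 0.381·0.059
      = 0.096866 + 0.019224 + 0.084135 + 0.033915 + 0.089518 + 0.022479 = 0.346137

0.3461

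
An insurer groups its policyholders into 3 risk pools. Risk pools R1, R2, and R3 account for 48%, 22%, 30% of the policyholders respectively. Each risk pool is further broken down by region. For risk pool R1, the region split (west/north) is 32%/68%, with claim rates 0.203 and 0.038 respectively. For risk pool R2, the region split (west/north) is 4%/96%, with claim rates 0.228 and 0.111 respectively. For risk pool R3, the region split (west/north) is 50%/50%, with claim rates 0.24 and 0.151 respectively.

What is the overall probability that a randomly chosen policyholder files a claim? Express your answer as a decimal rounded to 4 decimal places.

P(C) ≈ 0.1277

P(C|R1) = 0.32·0.203 + 0.68·0.038 = 0.06496 + 0.02584 = 0.0908
P(C|R2) = 0.04·0.228 + 0.96·0.111 = 0.00912 + 0.10656 = 0.11568
P(C|R3) = 0.5·0.24 + 0.5·0.151 = 0.12 + 0.0755 = 0.1955
Then overall,
P(C) = 0.48·0.0908 + 0.22·0.11568 + 0.3·0.1955
      = 0.043584 + 0.0254496 + 0.05865 = 0.1276836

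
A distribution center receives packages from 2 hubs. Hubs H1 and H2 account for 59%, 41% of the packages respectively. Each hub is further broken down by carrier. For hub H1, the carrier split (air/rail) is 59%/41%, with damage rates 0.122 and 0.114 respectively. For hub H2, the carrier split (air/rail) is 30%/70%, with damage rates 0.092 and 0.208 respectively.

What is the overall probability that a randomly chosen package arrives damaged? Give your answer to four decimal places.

P(D|H1) = 0.59·0.122 + 0.41·0.114 = 0.07198 + 0.04674 = 0.11872
P(D|H2) = 0.3·0.092 + 0.7·0.208 = 0.0276 + 0.1456 = 0.1732
Then overall,
P(D) = 0.59·0.11872 + 0.41·0.1732
      = 0.0700448 + 0.071012 = 0.1410568

0.1411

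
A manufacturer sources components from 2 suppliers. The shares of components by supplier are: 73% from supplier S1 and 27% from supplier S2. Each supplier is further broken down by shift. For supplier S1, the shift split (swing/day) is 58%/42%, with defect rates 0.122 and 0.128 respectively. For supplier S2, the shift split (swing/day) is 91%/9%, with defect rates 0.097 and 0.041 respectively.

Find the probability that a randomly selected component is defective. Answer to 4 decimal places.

P(D|S1) = 0.58·0.122 + 0.42·0.128 = 0.07076 + 0.05376 = 0.12452
P(D|S2) = 0.91·0.097 + 0.09·0.041 = 0.08827 + 0.00369 = 0.09196
By total probability over the outer partition,
P(D) = 0.73·0.12452 + 0.27·0.09196
      = 0.0908996 + 0.0248292 = 0.1157288

0.1157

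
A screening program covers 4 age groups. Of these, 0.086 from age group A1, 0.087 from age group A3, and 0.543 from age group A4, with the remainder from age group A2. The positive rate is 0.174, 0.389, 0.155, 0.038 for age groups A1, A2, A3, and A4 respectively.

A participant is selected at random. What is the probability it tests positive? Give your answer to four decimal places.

P(T) ≈ 0.1596

P(A2) = 1 − (0.086 + 0.087 + 0.543) = 0.284.
P(T) = P(T|A1)·P(A1) + P(T|A2)·P(A2) + P(T|A3)·P(A3) + P(T|A4)·P(A4)
      = 0.174·0.086 + 0.389·0.284 + 0.155·0.087 + 0.038·0.543
      = 0.014964 + 0.110476 + 0.013485 + 0.020634 = 0.159559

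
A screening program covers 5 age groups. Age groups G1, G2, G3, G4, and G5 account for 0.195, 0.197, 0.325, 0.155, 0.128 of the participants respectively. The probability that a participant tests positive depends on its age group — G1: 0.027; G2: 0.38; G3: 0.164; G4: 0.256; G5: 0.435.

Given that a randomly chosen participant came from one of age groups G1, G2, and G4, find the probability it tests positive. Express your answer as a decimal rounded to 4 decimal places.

0.2190

Let S = {G1, G2, G4}.
P(S) = 0.195 + 0.197 + 0.155 = 0.547.
P(T ∩ S) = 0.027·0.195 + 0.38·0.197 + 0.256·0.155 = 0.005265 + 0.07486 + 0.03968 = 0.119805.
P(T | S) = 0.119805 / 0.547 = 0.219022…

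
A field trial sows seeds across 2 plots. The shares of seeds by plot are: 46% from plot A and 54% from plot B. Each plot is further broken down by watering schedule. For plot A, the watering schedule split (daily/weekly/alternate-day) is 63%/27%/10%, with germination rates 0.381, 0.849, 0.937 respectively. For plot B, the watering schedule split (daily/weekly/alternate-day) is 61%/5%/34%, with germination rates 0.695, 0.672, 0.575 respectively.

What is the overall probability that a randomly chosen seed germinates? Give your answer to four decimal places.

0.6116

P(G|A) = 0.63·0.381 + 0.27·0.849 + 0.1·0.937 = 0.24003 + 0.22923 + 0.0937 = 0.56296
P(G|B) = 0.61·0.695 + 0.05·0.672 + 0.34·0.575 = 0.42395 + 0.0336 + 0.1955 = 0.65305
By total probability over the outer partition,
P(G) = 0.46·0.56296 + 0.54·0.65305
      = 0.2589616 + 0.352647 = 0.6116086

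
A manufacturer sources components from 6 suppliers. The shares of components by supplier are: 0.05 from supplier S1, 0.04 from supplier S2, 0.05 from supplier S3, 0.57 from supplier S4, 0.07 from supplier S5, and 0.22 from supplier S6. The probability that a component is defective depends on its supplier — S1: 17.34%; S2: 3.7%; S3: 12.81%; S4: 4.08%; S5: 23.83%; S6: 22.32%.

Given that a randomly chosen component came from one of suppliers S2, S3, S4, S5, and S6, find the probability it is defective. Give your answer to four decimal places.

P(D|S) ≈ 0.1020

Let S = {S2, S3, S4, S5, S6}.
P(S) = 0.04 + 0.05 + 0.57 + 0.07 + 0.22 = 0.95.
P(D ∩ S) = 0.037·0.04 + 0.1281·0.05 + 0.0408·0.57 + 0.2383·0.07 + 0.2232·0.22 = 0.00148 + 0.006405 + 0.023256 + 0.016681 + 0.049104 = 0.096926.
P(D | S) = 0.096926 / 0.95 = 0.102027…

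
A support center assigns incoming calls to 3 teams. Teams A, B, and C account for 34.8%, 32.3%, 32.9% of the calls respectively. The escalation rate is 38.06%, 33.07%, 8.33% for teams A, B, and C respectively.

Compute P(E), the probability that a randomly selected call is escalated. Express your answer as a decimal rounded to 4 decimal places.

P(E) ≈ 0.2667

Using total probability over the partition,
P(E) = P(E|A)·P(A) + P(E|B)·P(B) + P(E|C)·P(C)
      = 0.3806·0.348 + 0.3307·0.323 + 0.0833·0.329
      = 0.1324488 + 0.1068161 + 0.0274057 = 0.2666706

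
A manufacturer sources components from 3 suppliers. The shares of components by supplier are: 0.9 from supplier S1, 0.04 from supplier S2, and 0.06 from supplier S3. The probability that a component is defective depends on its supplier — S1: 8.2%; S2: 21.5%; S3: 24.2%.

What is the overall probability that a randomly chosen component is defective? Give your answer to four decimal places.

By the law of total probability,
P(D) = P(D|S1)·P(S1) + P(D|S2)·P(S2) + P(D|S3)·P(S3)
      = 0.082·0.9 + 0.215·0.04 + 0.242·0.06
      = 0.0738 + 0.0086 + 0.01452 = 0.09692

P(D) ≈ 0.0969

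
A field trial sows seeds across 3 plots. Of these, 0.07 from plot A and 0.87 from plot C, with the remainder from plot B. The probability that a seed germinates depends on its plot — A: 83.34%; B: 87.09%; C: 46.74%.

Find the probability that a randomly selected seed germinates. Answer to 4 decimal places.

0.5172

P(B) = 1 − (0.07 + 0.87) = 0.06.
P(G) = P(G|A)·P(A) + P(G|B)·P(B) + P(G|C)·P(C)
      = 0.8334·0.07 + 0.8709·0.06 + 0.4674·0.87
      = 0.058338 + 0.052254 + 0.406638 = 0.51723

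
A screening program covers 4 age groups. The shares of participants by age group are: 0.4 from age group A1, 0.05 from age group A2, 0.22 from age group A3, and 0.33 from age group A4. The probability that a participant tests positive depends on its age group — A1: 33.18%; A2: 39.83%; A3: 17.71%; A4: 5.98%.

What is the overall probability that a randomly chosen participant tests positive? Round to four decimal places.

P(T) ≈ 0.2113

P(T) = P(T|A1)·P(A1) + P(T|A2)·P(A2) + P(T|A3)·P(A3) + P(T|A4)·P(A4)
      = 0.3318·0.4 + 0.3983·0.05 + 0.1771·0.22 + 0.0598·0.33
      = 0.13272 + 0.019915 + 0.038962 + 0.019734 = 0.211331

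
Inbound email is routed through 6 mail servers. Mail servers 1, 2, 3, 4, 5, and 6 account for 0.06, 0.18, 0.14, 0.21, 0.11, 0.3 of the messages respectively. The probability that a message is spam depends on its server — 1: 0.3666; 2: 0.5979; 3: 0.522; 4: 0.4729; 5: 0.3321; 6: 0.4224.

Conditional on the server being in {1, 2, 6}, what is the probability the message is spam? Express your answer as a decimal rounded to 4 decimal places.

0.4747

Let J = {1, 2, 6}.
P(J) = 0.06 + 0.18 + 0.3 = 0.54.
P(S ∩ J) = 0.3666·0.06 + 0.5979·0.18 + 0.4224·0.3 = 0.021996 + 0.107622 + 0.12672 = 0.256338.
P(S | J) = 0.256338 / 0.54 = 0.474700…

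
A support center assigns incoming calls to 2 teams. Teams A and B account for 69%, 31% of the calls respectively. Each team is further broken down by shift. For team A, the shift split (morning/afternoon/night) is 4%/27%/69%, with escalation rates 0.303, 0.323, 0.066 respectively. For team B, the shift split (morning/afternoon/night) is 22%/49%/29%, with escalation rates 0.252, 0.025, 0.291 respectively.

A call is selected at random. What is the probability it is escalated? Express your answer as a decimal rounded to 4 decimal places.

P(E|A) = 0.04·0.303 + 0.27·0.323 + 0.69·0.066 = 0.01212 + 0.08721 + 0.04554 = 0.14487
P(E|B) = 0.22·0.252 + 0.49·0.025 + 0.29·0.291 = 0.05544 + 0.01225 + 0.08439 = 0.15208
By total probability over the outer partition,
P(E) = 0.69·0.14487 + 0.31·0.15208
      = 0.0999603 + 0.0471448 = 0.1471051

P(E) ≈ 0.1471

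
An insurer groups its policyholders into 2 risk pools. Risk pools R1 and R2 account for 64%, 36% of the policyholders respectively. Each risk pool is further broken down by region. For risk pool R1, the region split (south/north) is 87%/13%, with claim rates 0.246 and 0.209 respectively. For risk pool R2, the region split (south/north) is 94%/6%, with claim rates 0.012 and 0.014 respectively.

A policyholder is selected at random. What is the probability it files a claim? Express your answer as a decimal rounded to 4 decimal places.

P(C|R1) = 0.87·0.246 + 0.13·0.209 = 0.21402 + 0.02717 = 0.24119
P(C|R2) = 0.94·0.012 + 0.06·0.014 = 0.01128 + 0.00084 = 0.01212
By total probability over the outer partition,
P(C) = 0.64·0.24119 + 0.36·0.01212
      = 0.1543616 + 0.0043632 = 0.1587248

P(C) ≈ 0.1587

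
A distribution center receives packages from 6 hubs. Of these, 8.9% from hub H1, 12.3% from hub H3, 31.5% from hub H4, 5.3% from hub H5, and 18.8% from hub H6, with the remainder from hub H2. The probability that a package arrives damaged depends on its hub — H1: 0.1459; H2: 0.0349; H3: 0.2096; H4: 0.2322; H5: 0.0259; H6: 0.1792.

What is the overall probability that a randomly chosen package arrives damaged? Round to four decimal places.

P(D) ≈ 0.1551

P(H2) = 1 − (0.089 + 0.123 + 0.315 + 0.053 + 0.188) = 0.232.
P(D) = P(D|H1)·P(H1) + P(D|H2)·P(H2) + P(D|H3)·P(H3) + P(D|H4)·P(H4) + P(D|H5)·P(H5) + P(D|H6)·P(H6)
      = 0.1459·0.089 + 0.0349·0.232 + 0.2096·0.123 + 0.2322·0.315 + 0.0259·0.053 + 0.1792·0.188
      = 0.0129851 + 0.0080968 + 0.0257808 + 0.073143 + 0.0013727 + 0.0336896 = 0.155068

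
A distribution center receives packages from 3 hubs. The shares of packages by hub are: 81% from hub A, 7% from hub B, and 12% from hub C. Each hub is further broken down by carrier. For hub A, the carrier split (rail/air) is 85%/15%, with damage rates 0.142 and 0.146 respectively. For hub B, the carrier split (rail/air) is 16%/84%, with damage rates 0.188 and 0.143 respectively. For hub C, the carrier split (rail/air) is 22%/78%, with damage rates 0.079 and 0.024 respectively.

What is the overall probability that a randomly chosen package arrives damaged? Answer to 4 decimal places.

P(D|A) = 0.85·0.142 + 0.15·0.146 = 0.1207 + 0.0219 = 0.1426
P(D|B) = 0.16·0.188 + 0.84·0.143 = 0.03008 + 0.12012 = 0.1502
P(D|C) = 0.22·0.079 + 0.78·0.024 = 0.01738 + 0.01872 = 0.0361
Then overall,
P(D) = 0.81·0.1426 + 0.07·0.1502 + 0.12·0.0361
      = 0.115506 + 0.010514 + 0.004332 = 0.130352

P(D) ≈ 0.1304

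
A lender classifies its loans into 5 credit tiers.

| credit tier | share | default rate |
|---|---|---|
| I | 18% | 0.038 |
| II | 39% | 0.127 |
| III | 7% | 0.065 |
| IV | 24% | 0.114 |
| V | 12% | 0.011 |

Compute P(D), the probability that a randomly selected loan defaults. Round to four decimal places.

Using total probability over the partition,
P(D) = P(D|I)·P(I) + P(D|II)·P(II) + P(D|III)·P(III) + P(D|IV)·P(IV) + P(D|V)·P(V)
      = 0.038·0.18 + 0.127·0.39 + 0.065·0.07 + 0.114·0.24 + 0.011·0.12
      = 0.00684 + 0.04953 + 0.00455 + 0.02736 + 0.00132 = 0.0896

P(D) ≈ 0.0896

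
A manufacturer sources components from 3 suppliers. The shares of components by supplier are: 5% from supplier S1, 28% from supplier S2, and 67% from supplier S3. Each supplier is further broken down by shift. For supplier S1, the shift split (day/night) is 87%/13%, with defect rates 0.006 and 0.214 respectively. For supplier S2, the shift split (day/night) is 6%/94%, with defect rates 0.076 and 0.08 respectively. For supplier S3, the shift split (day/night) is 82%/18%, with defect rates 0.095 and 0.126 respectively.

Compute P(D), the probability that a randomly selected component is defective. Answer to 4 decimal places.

P(D|S1) = 0.87·0.006 + 0.13·0.214 = 0.00522 + 0.02782 = 0.03304
P(D|S2) = 0.06·0.076 + 0.94·0.08 = 0.00456 + 0.0752 = 0.07976
P(D|S3) = 0.82·0.095 + 0.18·0.126 = 0.0779 + 0.02268 = 0.10058
Then overall,
P(D) = 0.05·0.03304 + 0.28·0.07976 + 0.67·0.10058
      = 0.001652 + 0.0223328 + 0.0673886 = 0.0913734

0.0914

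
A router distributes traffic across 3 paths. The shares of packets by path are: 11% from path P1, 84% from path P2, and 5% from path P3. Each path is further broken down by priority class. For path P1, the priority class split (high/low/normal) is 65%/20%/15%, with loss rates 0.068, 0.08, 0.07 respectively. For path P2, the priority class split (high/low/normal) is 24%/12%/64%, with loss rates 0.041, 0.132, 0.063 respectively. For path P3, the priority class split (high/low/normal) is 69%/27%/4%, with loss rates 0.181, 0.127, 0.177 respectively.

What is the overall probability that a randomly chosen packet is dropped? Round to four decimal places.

P(L) ≈ 0.0715

P(L|P1) = 0.65·0.068 + 0.2·0.08 + 0.15·0.07 = 0.0442 + 0.016 + 0.0105 = 0.0707
P(L|P2) = 0.24·0.041 + 0.12·0.132 + 0.64·0.063 = 0.00984 + 0.01584 + 0.04032 = 0.066
P(L|P3) = 0.69·0.181 + 0.27·0.127 + 0.04·0.177 = 0.12489 + 0.03429 + 0.00708 = 0.16626
By total probability over the outer partition,
P(L) = 0.11·0.0707 + 0.84·0.066 + 0.05·0.16626
      = 0.007777 + 0.05544 + 0.008313 = 0.07153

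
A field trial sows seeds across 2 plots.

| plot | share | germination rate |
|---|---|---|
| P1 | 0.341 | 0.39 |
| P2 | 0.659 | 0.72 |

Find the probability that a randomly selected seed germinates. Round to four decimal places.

P(G) ≈ 0.6075

P(G) = P(G|P1)·P(P1) + P(G|P2)·P(P2)
      = 0.39·0.341 + 0.72·0.659
      = 0.13299 + 0.47448 = 0.60747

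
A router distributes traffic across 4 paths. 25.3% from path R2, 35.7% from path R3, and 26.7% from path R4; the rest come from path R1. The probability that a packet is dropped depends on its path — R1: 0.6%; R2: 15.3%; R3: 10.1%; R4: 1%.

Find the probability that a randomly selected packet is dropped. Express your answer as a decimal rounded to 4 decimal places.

0.0782

P(R1) = 1 − (0.253 + 0.357 + 0.267) = 0.123.
P(L) = P(L|R1)·P(R1) + P(L|R2)·P(R2) + P(L|R3)·P(R3) + P(L|R4)·P(R4)
      = 0.006·0.123 + 0.153·0.253 + 0.101·0.357 + 0.01·0.267
      = 0.000738 + 0.038709 + 0.036057 + 0.00267 = 0.078174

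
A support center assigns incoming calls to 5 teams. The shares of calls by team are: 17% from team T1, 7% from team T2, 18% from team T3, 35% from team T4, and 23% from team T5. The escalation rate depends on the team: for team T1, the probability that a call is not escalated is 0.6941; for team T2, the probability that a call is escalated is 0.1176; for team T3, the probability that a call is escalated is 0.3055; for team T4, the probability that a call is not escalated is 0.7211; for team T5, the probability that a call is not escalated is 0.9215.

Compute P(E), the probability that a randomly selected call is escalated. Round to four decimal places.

0.2309

P(E|T1) = 1 − 0.6941 = 0.3059.
P(E|T4) = 1 − 0.7211 = 0.2789.
P(E|T5) = 1 − 0.9215 = 0.0785.
Summing over the partition,
P(E) = P(E|T1)·P(T1) + P(E|T2)·P(T2) + P(E|T3)·P(T3) + P(E|T4)·P(T4) + P(E|T5)·P(T5)
      = 0.3059·0.17 + 0.1176·0.07 + 0.3055·0.18 + 0.2789·0.35 + 0.0785·0.23
      = 0.052003 + 0.008232 + 0.05499 + 0.097615 + 0.018055 = 0.230895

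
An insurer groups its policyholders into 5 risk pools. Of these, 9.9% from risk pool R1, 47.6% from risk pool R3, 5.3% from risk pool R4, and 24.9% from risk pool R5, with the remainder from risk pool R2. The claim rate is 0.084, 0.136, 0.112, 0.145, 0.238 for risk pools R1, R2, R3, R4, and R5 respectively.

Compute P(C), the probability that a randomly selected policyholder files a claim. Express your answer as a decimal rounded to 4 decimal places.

0.1453

P(R2) = 1 − (0.099 + 0.476 + 0.053 + 0.249) = 0.123.
Summing over the partition,
P(C) = P(C|R1)·P(R1) + P(C|R2)·P(R2) + P(C|R3)·P(R3) + P(C|R4)·P(R4) + P(C|R5)·P(R5)
      = 0.084·0.099 + 0.136·0.123 + 0.112·0.476 + 0.145·0.053 + 0.238·0.249
      = 0.008316 + 0.016728 + 0.053312 + 0.007685 + 0.059262 = 0.145303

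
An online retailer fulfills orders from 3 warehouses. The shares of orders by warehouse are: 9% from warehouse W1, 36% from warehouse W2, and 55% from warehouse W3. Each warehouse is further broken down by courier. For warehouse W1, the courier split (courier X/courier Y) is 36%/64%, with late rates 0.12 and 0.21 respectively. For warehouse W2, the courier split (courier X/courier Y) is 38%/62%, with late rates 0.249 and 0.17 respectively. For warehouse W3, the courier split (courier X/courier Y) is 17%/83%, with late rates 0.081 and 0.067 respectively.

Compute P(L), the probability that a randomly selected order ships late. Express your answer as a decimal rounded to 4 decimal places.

P(L|W1) = 0.36·0.12 + 0.64·0.21 = 0.0432 + 0.1344 = 0.1776
P(L|W2) = 0.38·0.249 + 0.62·0.17 = 0.09462 + 0.1054 = 0.20002
P(L|W3) = 0.17·0.081 + 0.83·0.067 = 0.01377 + 0.05561 = 0.06938
Then overall,
P(L) = 0.09·0.1776 + 0.36·0.20002 + 0.55·0.06938
      = 0.015984 + 0.0720072 + 0.038159 = 0.1261502

P(L) ≈ 0.1262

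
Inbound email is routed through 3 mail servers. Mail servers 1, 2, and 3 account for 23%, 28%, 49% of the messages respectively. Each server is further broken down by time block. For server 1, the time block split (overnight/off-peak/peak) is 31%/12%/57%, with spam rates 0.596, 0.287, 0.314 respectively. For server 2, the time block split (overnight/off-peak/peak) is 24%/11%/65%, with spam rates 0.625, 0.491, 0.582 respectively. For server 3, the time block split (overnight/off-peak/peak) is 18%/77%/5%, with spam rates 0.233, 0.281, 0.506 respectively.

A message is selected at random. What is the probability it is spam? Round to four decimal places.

P(S) ≈ 0.3936

P(S|1) = 0.31·0.596 + 0.12·0.287 + 0.57·0.314 = 0.18476 + 0.03444 + 0.17898 = 0.39818
P(S|2) = 0.24·0.625 + 0.11·0.491 + 0.65·0.582 = 0.15 + 0.05401 + 0.3783 = 0.58231
P(S|3) = 0.18·0.233 + 0.77·0.281 + 0.05·0.506 = 0.04194 + 0.21637 + 0.0253 = 0.28361
Then overall,
P(S) = 0.23·0.39818 + 0.28·0.58231 + 0.49·0.28361
      = 0.0915814 + 0.1630468 + 0.1389689 = 0.3935971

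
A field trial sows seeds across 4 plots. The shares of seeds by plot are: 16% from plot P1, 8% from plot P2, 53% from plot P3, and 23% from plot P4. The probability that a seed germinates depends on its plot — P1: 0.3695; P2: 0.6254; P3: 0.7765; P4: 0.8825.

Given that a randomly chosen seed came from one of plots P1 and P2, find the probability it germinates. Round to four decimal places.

P(G|S) ≈ 0.4548

Let S = {P1, P2}.
P(S) = 0.16 + 0.08 = 0.24.
P(G ∩ S) = 0.3695·0.16 + 0.6254·0.08 = 0.05912 + 0.050032 = 0.109152.
P(G | S) = 0.109152 / 0.24 = 0.454800…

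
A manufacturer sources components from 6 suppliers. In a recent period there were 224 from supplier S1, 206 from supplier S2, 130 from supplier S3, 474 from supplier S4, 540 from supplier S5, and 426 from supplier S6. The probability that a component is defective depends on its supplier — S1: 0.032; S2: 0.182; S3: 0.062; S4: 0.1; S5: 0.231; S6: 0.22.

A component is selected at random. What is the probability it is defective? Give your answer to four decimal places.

0.1593

Total: 224 + 206 + 130 + 474 + 540 + 426 = 2000.
P(S1) = 224/2000 = 0.112. P(S2) = 206/2000 = 0.103. P(S3) = 130/2000 = 0.065. P(S4) = 474/2000 = 0.237. P(S5) = 540/2000 = 0.27. P(S6) = 426/2000 = 0.213.
Using total probability over the partition,
P(D) = P(D|S1)·P(S1) + P(D|S2)·P(S2) + P(D|S3)·P(S3) + P(D|S4)·P(S4) + P(D|S5)·P(S5) + P(D|S6)·P(S6)
      = 0.032·0.112 + 0.182·0.103 + 0.062·0.065 + 0.1·0.237 + 0.231·0.27 + 0.22·0.213
      = 0.003584 + 0.018746 + 0.00403 + 0.0237 + 0.06237 + 0.04686 = 0.15929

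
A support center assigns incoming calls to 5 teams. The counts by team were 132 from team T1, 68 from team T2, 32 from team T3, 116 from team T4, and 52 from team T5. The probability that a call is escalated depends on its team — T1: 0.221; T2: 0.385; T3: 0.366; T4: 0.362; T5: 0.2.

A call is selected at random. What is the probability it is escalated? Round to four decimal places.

P(E) ≈ 0.2986

Total: 132 + 68 + 32 + 116 + 52 = 400.
P(T1) = 132/400 = 0.33. P(T2) = 68/400 = 0.17. P(T3) = 32/400 = 0.08. P(T4) = 116/400 = 0.29. P(T5) = 52/400 = 0.13.
P(E) = P(E|T1)·P(T1) + P(E|T2)·P(T2) + P(E|T3)·P(T3) + P(E|T4)·P(T4) + P(E|T5)·P(T5)
      = 0.221·0.33 + 0.385·0.17 + 0.366·0.08 + 0.362·0.29 + 0.2·0.13
      = 0.07293 + 0.06545 + 0.02928 + 0.10498 + 0.026 = 0.29864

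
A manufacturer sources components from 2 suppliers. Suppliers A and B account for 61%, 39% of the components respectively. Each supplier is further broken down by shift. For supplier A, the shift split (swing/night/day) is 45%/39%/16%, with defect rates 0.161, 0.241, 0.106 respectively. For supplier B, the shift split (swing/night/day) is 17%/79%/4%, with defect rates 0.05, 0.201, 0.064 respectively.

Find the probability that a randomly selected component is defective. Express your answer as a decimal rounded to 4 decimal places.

P(D) ≈ 0.1781

P(D|A) = 0.45·0.161 + 0.39·0.241 + 0.16·0.106 = 0.07245 + 0.09399 + 0.01696 = 0.1834
P(D|B) = 0.17·0.05 + 0.79·0.201 + 0.04·0.064 = 0.0085 + 0.15879 + 0.00256 = 0.16985
By total probability over the outer partition,
P(D) = 0.61·0.1834 + 0.39·0.16985
      = 0.111874 + 0.0662415 = 0.1781155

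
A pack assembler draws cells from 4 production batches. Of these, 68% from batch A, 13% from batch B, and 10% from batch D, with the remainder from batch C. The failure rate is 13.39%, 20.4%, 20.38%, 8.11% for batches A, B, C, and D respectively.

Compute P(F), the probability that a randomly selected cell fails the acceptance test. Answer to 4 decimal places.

P(C) = 1 − (0.68 + 0.13 + 0.1) = 0.09.
Summing over the partition,
P(F) = P(F|A)·P(A) + P(F|B)·P(B) + P(F|C)·P(C) + P(F|D)·P(D)
      = 0.1339·0.68 + 0.204·0.13 + 0.2038·0.09 + 0.0811·0.1
      = 0.091052 + 0.02652 + 0.018342 + 0.00811 = 0.144024

P(F) ≈ 0.1440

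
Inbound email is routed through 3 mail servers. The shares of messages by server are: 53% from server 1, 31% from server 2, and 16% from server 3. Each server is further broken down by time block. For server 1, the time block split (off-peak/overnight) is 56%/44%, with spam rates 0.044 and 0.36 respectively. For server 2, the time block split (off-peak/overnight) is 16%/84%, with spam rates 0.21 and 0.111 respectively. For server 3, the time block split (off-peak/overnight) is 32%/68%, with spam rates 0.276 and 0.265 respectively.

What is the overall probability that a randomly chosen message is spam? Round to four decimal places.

P(S|1) = 0.56·0.044 + 0.44·0.36 = 0.02464 + 0.1584 = 0.18304
P(S|2) = 0.16·0.21 + 0.84·0.111 = 0.0336 + 0.09324 = 0.12684
P(S|3) = 0.32·0.276 + 0.68·0.265 = 0.08832 + 0.1802 = 0.26852
Then overall,
P(S) = 0.53·0.18304 + 0.31·0.12684 + 0.16·0.26852
      = 0.0970112 + 0.0393204 + 0.0429632 = 0.1792948

0.1793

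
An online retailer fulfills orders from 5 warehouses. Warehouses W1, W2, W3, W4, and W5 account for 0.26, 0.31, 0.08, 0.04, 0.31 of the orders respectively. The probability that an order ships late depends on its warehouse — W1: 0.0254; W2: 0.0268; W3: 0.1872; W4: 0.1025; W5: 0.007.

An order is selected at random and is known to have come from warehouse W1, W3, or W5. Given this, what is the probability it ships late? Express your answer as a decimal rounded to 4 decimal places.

Let S = {W1, W3, W5}.
P(S) = 0.26 + 0.08 + 0.31 = 0.65.
P(L ∩ S) = 0.0254·0.26 + 0.1872·0.08 + 0.007·0.31 = 0.006604 + 0.014976 + 0.00217 = 0.02375.
P(L | S) = 0.02375 / 0.65 = 0.036538…

P(L|S) ≈ 0.0365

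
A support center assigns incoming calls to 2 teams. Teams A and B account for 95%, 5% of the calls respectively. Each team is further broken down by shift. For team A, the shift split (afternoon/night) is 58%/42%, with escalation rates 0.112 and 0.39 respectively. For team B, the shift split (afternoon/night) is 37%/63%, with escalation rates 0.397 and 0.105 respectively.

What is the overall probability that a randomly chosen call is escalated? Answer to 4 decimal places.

P(E|A) = 0.58·0.112 + 0.42·0.39 = 0.06496 + 0.1638 = 0.22876
P(E|B) = 0.37·0.397 + 0.63·0.105 = 0.14689 + 0.06615 = 0.21304
Then overall,
P(E) = 0.95·0.22876 + 0.05·0.21304
      = 0.217322 + 0.010652 = 0.227974

0.2280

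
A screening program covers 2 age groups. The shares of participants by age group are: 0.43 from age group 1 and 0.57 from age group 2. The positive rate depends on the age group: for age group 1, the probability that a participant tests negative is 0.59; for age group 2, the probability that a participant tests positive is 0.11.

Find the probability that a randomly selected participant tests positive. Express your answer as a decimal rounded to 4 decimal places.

P(T|1) = 1 − 0.59 = 0.41.
P(T) = P(T|1)·P(1) + P(T|2)·P(2)
      = 0.41·0.43 + 0.11·0.57
      = 0.1763 + 0.0627 = 0.239

0.2390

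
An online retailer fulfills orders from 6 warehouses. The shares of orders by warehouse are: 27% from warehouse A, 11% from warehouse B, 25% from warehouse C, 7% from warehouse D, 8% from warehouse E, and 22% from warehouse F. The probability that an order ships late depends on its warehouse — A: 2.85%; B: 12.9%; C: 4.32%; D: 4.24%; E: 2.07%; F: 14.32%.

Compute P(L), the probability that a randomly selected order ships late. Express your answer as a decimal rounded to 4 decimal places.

P(L) ≈ 0.0688

P(L) = P(L|A)·P(A) + P(L|B)·P(B) + P(L|C)·P(C) + P(L|D)·P(D) + P(L|E)·P(E) + P(L|F)·P(F)
      = 0.0285·0.27 + 0.129·0.11 + 0.0432·0.25 + 0.0424·0.07 + 0.0207·0.08 + 0.1432·0.22
      = 0.007695 + 0.01419 + 0.0108 + 0.002968 + 0.001656 + 0.031504 = 0.068813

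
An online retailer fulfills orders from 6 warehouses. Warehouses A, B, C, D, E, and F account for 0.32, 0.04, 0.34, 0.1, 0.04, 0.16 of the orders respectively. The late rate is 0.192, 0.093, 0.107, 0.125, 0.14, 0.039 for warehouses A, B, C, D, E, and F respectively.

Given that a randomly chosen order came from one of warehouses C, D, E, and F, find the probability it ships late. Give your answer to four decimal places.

Let S = {C, D, E, F}.
P(S) = 0.34 + 0.1 + 0.04 + 0.16 = 0.64.
P(L ∩ S) = 0.107·0.34 + 0.125·0.1 + 0.14·0.04 + 0.039·0.16 = 0.03638 + 0.0125 + 0.0056 + 0.00624 = 0.06072.
P(L | S) = 0.06072 / 0.64 = 0.094875…

0.0949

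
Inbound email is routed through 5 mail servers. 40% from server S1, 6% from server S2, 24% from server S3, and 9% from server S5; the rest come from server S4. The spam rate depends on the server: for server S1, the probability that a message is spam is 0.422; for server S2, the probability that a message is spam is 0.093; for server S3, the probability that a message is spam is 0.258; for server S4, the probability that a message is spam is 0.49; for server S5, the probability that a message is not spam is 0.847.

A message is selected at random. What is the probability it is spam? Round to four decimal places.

P(S) ≈ 0.3530

P(S4) = 1 − (0.4 + 0.06 + 0.24 + 0.09) = 0.21.
P(S|S5) = 1 − 0.847 = 0.153.
By the law of total probability,
P(S) = P(S|S1)·P(S1) + P(S|S2)·P(S2) + P(S|S3)·P(S3) + P(S|S4)·P(S4) + P(S|S5)·P(S5)
      = 0.422·0.4 + 0.093·0.06 + 0.258·0.24 + 0.49·0.21 + 0.153·0.09
      = 0.1688 + 0.00558 + 0.06192 + 0.1029 + 0.01377 = 0.35297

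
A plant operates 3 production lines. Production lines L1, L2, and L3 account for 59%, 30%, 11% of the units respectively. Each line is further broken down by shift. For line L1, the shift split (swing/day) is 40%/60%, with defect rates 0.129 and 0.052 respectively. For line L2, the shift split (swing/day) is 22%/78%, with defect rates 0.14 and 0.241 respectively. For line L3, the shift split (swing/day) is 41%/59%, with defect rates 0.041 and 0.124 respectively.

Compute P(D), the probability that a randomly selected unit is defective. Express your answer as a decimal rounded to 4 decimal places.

P(D|L1) = 0.4·0.129 + 0.6·0.052 = 0.0516 + 0.0312 = 0.0828
P(D|L2) = 0.22·0.14 + 0.78·0.241 = 0.0308 + 0.18798 = 0.21878
P(D|L3) = 0.41·0.041 + 0.59·0.124 = 0.01681 + 0.07316 = 0.08997
By total probability over the outer partition,
P(D) = 0.59·0.0828 + 0.3·0.21878 + 0.11·0.08997
      = 0.048852 + 0.065634 + 0.0098967 = 0.1243827

P(D) ≈ 0.1244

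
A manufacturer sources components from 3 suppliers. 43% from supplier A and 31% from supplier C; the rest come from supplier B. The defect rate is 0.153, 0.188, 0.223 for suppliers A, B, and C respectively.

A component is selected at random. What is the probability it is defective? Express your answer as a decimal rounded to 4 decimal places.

P(B) = 1 − (0.43 + 0.31) = 0.26.
By the law of total probability,
P(D) = P(D|A)·P(A) + P(D|B)·P(B) + P(D|C)·P(C)
      = 0.153·0.43 + 0.188·0.26 + 0.223·0.31
      = 0.06579 + 0.04888 + 0.06913 = 0.1838

P(D) ≈ 0.1838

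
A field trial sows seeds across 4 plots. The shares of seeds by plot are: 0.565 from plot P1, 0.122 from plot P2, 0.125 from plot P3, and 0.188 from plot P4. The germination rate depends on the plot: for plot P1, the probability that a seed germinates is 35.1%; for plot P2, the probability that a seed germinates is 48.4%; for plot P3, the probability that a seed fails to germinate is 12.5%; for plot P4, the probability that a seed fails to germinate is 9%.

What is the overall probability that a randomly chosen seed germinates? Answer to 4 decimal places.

0.5378

P(G|P3) = 1 − 0.125 = 0.875.
P(G|P4) = 1 − 0.09 = 0.91.
Using total probability over the partition,
P(G) = P(G|P1)·P(P1) + P(G|P2)·P(P2) + P(G|P3)·P(P3) + P(G|P4)·P(P4)
      = 0.351·0.565 + 0.484·0.122 + 0.875·0.125 + 0.91·0.188
      = 0.198315 + 0.059048 + 0.109375 + 0.17108 = 0.537818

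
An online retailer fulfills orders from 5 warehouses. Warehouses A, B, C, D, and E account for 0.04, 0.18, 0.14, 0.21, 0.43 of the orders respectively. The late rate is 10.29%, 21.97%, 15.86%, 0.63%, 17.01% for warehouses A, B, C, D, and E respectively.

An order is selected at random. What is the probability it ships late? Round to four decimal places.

P(L) ≈ 0.1403

Using total probability over the partition,
P(L) = P(L|A)·P(A) + P(L|B)·P(B) + P(L|C)·P(C) + P(L|D)·P(D) + P(L|E)·P(E)
      = 0.1029·0.04 + 0.2197·0.18 + 0.1586·0.14 + 0.0063·0.21 + 0.1701·0.43
      = 0.004116 + 0.039546 + 0.022204 + 0.001323 + 0.073143 = 0.140332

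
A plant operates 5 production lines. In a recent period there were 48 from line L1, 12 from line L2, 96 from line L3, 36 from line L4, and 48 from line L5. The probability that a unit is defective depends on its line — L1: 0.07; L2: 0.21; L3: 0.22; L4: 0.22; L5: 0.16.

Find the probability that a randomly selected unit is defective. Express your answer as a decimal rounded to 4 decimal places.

P(D) ≈ 0.1775

Total: 48 + 12 + 96 + 36 + 48 = 240.
P(L1) = 48/240 = 0.2. P(L2) = 12/240 = 0.05. P(L3) = 96/240 = 0.4. P(L4) = 36/240 = 0.15. P(L5) = 48/240 = 0.2.
Using total probability over the partition,
P(D) = P(D|L1)·P(L1) + P(D|L2)·P(L2) + P(D|L3)·P(L3) + P(D|L4)·P(L4) + P(D|L5)·P(L5)
      = 0.07·0.2 + 0.21·0.05 + 0.22·0.4 + 0.22·0.15 + 0.16·0.2
      = 0.014 + 0.0105 + 0.088 + 0.033 + 0.032 = 0.1775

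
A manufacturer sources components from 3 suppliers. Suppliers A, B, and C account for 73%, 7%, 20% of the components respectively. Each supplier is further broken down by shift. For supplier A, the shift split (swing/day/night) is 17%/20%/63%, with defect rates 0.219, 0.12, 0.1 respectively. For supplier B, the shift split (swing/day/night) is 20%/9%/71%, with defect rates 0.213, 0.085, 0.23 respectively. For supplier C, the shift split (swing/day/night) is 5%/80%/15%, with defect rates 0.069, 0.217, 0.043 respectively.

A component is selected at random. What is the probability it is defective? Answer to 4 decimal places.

0.1423

P(D|A) = 0.17·0.219 + 0.2·0.12 + 0.63·0.1 = 0.03723 + 0.024 + 0.063 = 0.12423
P(D|B) = 0.2·0.213 + 0.09·0.085 + 0.71·0.23 = 0.0426 + 0.00765 + 0.1633 = 0.21355
P(D|C) = 0.05·0.069 + 0.8·0.217 + 0.15·0.043 = 0.00345 + 0.1736 + 0.00645 = 0.1835
Then overall,
P(D) = 0.73·0.12423 + 0.07·0.21355 + 0.2·0.1835
      = 0.0906879 + 0.0149485 + 0.0367 = 0.1423364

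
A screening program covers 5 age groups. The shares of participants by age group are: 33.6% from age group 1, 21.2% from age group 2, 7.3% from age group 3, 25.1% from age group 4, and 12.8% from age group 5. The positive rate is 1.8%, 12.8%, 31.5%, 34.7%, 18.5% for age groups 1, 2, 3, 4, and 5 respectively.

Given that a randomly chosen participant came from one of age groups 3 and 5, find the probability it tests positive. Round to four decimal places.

P(T|S) ≈ 0.2322

Let S = {3, 5}.
P(S) = 0.073 + 0.128 = 0.201.
P(T ∩ S) = 0.315·0.073 + 0.185·0.128 = 0.022995 + 0.02368 = 0.046675.
P(T | S) = 0.046675 / 0.201 = 0.232214…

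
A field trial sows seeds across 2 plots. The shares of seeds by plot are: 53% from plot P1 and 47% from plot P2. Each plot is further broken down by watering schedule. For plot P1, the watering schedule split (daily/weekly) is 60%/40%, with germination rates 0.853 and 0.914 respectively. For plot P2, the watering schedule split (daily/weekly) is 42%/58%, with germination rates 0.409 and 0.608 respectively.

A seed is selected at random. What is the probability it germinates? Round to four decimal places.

P(G) ≈ 0.7115

P(G|P1) = 0.6·0.853 + 0.4·0.914 = 0.5118 + 0.3656 = 0.8774
P(G|P2) = 0.42·0.409 + 0.58·0.608 = 0.17178 + 0.35264 = 0.52442
Then overall,
P(G) = 0.53·0.8774 + 0.47·0.52442
      = 0.465022 + 0.2464774 = 0.7114994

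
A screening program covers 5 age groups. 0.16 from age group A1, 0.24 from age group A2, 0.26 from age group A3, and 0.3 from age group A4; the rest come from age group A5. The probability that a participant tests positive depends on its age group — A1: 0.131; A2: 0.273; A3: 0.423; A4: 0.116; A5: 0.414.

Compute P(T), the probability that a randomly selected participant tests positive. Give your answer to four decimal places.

P(A5) = 1 − (0.16 + 0.24 + 0.26 + 0.3) = 0.04.
Using total probability over the partition,
P(T) = P(T|A1)·P(A1) + P(T|A2)·P(A2) + P(T|A3)·P(A3) + P(T|A4)·P(A4) + P(T|A5)·P(A5)
      = 0.131·0.16 + 0.273·0.24 + 0.423·0.26 + 0.116·0.3 + 0.414·0.04
      = 0.02096 + 0.06552 + 0.10998 + 0.0348 + 0.01656 = 0.24782

P(T) ≈ 0.2478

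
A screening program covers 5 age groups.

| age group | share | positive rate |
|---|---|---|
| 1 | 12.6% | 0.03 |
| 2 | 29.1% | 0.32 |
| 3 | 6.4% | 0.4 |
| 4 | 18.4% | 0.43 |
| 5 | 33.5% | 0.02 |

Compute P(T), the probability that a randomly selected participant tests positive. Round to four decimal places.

P(T) ≈ 0.2083

P(T) = P(T|1)·P(1) + P(T|2)·P(2) + P(T|3)·P(3) + P(T|4)·P(4) + P(T|5)·P(5)
      = 0.03·0.126 + 0.32·0.291 + 0.4·0.064 + 0.43·0.184 + 0.02·0.335
      = 0.00378 + 0.09312 + 0.0256 + 0.07912 + 0.0067 = 0.20832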